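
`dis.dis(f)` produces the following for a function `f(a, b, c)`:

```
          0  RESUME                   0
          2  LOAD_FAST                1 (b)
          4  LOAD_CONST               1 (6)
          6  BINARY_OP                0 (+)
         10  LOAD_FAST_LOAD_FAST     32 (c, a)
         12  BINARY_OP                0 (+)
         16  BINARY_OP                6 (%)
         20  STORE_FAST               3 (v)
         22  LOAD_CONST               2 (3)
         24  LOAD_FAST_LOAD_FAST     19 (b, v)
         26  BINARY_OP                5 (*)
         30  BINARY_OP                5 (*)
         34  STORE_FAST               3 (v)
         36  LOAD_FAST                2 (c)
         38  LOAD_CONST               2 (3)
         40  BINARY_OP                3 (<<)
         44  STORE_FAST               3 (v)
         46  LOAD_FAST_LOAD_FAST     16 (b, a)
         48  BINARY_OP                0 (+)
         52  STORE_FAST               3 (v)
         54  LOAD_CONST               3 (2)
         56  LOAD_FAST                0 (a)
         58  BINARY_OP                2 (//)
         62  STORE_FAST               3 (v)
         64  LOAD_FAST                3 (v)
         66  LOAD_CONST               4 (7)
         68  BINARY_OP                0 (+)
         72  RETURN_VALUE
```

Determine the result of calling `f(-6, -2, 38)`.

6

LOAD_FAST b → push -2. Stack: [-2]
LOAD_CONST → push 6. Stack: [-2, 6]
BINARY_OP + → -2 + 6 = 4. Stack: [4]
LOAD_FAST_LOAD_FAST c,a → push 38,-6. Stack: [4, 38, -6]
BINARY_OP + → 38 + -6 = 32. Stack: [4, 32]
BINARY_OP % → 4 % 32 = 4. Stack: [4]
STORE_FAST v → v=4. Stack: []
LOAD_CONST → push 3. Stack: [3]
LOAD_FAST_LOAD_FAST b,v → push -2,4. Stack: [3, -2, 4]
BINARY_OP * → -2 * 4 = -8. Stack: [3, -8]
BINARY_OP * → 3 * -8 = -24. Stack: [-24]
STORE_FAST v → v=-24. Stack: []
LOAD_FAST c → push 38. Stack: [38]
LOAD_CONST → push 3. Stack: [38, 3]
BINARY_OP << → 38 << 3 = 304. Stack: [304]
STORE_FAST v → v=304. Stack: []
LOAD_FAST_LOAD_FAST b,a → push -2,-6. Stack: [-2, -6]
BINARY_OP + → -2 + -6 = -8. Stack: [-8]
STORE_FAST v → v=-8. Stack: []
LOAD_CONST → push 2. Stack: [2]
LOAD_FAST a → push -6. Stack: [2, -6]
BINARY_OP // → 2 // -6 = -1. Stack: [-1]
STORE_FAST v → v=-1. Stack: []
LOAD_FAST v → push -1. Stack: [-1]
LOAD_CONST → push 7. Stack: [-1, 7]
BINARY_OP + → -1 + 7 = 6. Stack: [6]
RETURN_VALUE → return 6.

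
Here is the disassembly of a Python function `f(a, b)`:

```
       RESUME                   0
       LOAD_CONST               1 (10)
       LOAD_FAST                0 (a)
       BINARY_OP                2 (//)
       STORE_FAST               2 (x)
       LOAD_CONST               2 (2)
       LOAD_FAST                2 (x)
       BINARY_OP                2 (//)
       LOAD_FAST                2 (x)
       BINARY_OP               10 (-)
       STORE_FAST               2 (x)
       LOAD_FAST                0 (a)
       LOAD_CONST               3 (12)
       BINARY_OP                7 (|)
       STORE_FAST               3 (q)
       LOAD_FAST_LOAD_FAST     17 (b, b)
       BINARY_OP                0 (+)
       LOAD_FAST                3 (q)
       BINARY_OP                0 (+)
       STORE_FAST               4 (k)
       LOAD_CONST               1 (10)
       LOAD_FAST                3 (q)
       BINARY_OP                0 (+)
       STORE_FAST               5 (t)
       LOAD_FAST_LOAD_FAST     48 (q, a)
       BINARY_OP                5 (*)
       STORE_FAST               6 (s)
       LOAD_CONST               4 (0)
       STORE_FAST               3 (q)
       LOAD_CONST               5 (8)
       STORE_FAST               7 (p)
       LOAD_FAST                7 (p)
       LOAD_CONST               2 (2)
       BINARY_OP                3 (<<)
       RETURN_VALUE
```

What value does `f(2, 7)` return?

LOAD_CONST → push 10. Stack: [10]
LOAD_FAST a → push 2. Stack: [10, 2]
BINARY_OP // → 10 // 2 = 5. Stack: [5]
STORE_FAST x → x=5. Stack: []
LOAD_CONST → push 2. Stack: [2]
LOAD_FAST x → push 5. Stack: [2, 5]
BINARY_OP // → 2 // 5 = 0. Stack: [0]
LOAD_FAST x → push 5. Stack: [0, 5]
BINARY_OP - → 0 - 5 = -5. Stack: [-5]
STORE_FAST x → x=-5. Stack: []
LOAD_FAST a → push 2. Stack: [2]
LOAD_CONST → push 12. Stack: [2, 12]
BINARY_OP | → 2 | 12 = 14. Stack: [14]
STORE_FAST q → q=14. Stack: []
LOAD_FAST_LOAD_FAST b,b → push 7,7. Stack: [7, 7]
BINARY_OP + → 7 + 7 = 14. Stack: [14]
LOAD_FAST q → push 14. Stack: [14, 14]
BINARY_OP + → 14 + 14 = 28. Stack: [28]
STORE_FAST k → k=28. Stack: []
LOAD_CONST → push 10. Stack: [10]
LOAD_FAST q → push 14. Stack: [10, 14]
BINARY_OP + → 10 + 14 = 24. Stack: [24]
STORE_FAST t → t=24. Stack: []
LOAD_FAST_LOAD_FAST q,a → push 14,2. Stack: [14, 2]
BINARY_OP * → 14 * 2 = 28. Stack: [28]
STORE_FAST s → s=28. Stack: []
LOAD_CONST → push 0. Stack: [0]
STORE_FAST q → q=0. Stack: []
LOAD_CONST → push 8. Stack: [8]
STORE_FAST p → p=8. Stack: []
LOAD_FAST p → push 8. Stack: [8]
LOAD_CONST → push 2. Stack: [8, 2]
BINARY_OP << → 8 << 2 = 32. Stack: [32]
RETURN_VALUE → return 32.

32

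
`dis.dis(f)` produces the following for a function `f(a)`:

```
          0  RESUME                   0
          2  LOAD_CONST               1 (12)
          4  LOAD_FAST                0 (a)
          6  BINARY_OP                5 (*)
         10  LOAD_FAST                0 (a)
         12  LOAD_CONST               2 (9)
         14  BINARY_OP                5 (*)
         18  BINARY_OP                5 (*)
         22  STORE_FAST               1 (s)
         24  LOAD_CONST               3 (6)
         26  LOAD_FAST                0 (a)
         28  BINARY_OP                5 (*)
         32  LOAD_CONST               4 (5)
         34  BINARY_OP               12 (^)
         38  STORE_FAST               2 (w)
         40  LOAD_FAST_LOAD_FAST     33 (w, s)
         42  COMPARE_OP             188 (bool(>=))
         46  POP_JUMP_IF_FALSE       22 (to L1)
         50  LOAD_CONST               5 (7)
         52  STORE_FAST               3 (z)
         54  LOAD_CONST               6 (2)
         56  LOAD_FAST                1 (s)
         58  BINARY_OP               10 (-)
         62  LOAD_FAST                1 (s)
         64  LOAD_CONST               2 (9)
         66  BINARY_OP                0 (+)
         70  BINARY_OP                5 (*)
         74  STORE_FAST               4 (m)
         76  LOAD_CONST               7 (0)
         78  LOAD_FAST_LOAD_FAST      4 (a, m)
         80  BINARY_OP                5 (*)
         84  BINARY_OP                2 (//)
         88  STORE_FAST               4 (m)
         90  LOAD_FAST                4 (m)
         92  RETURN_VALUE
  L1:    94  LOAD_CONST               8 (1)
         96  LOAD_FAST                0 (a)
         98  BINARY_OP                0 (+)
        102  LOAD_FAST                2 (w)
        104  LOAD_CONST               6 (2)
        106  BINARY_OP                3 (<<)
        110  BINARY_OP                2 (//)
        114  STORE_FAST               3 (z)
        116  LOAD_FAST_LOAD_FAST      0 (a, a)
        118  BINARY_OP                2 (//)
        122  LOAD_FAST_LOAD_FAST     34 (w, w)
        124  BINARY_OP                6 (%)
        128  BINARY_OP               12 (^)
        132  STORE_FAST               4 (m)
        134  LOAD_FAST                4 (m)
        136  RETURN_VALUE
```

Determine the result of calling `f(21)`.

LOAD_CONST → push 12. Stack: [12]
LOAD_FAST a → push 21. Stack: [12, 21]
BINARY_OP * → 12 * 21 = 252. Stack: [252]
LOAD_FAST a → push 21. Stack: [252, 21]
LOAD_CONST → push 9. Stack: [252, 21, 9]
BINARY_OP * → 21 * 9 = 189. Stack: [252, 189]
BINARY_OP * → 252 * 189 = 47628. Stack: [47628]
STORE_FAST s → s=47628. Stack: []
LOAD_CONST → push 6. Stack: [6]
LOAD_FAST a → push 21. Stack: [6, 21]
BINARY_OP * → 6 * 21 = 126. Stack: [126]
LOAD_CONST → push 5. Stack: [126, 5]
BINARY_OP ^ → 126 ^ 5 = 123. Stack: [123]
STORE_FAST w → w=123. Stack: []
LOAD_FAST_LOAD_FAST w,s → push 123,47628. Stack: [123, 47628]
COMPARE_OP bool(>=) → 123 vs 47628 = False. Stack: [False]
POP_JUMP_IF_FALSE → pop False; jump. Stack: []
LOAD_CONST → push 1. Stack: [1]
LOAD_FAST a → push 21. Stack: [1, 21]
BINARY_OP + → 1 + 21 = 22. Stack: [22]
LOAD_FAST w → push 123. Stack: [22, 123]
LOAD_CONST → push 2. Stack: [22, 123, 2]
BINARY_OP << → 123 << 2 = 492. Stack: [22, 492]
BINARY_OP // → 22 // 492 = 0. Stack: [0]
STORE_FAST z → z=0. Stack: []
LOAD_FAST_LOAD_FAST a,a → push 21,21. Stack: [21, 21]
BINARY_OP // → 21 // 21 = 1. Stack: [1]
LOAD_FAST_LOAD_FAST w,w → push 123,123. Stack: [1, 123, 123]
BINARY_OP % → 123 % 123 = 0. Stack: [1, 0]
BINARY_OP ^ → 1 ^ 0 = 1. Stack: [1]
STORE_FAST m → m=1. Stack: []
LOAD_FAST m → push 1. Stack: [1]
RETURN_VALUE → return 1.

1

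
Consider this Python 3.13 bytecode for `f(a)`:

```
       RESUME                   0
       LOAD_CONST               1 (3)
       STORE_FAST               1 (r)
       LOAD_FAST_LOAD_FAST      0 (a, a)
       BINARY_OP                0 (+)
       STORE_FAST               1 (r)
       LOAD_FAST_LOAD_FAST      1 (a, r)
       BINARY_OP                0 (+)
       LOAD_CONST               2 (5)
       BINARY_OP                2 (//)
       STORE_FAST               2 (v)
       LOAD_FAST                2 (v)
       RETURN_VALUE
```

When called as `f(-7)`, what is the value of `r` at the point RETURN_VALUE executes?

LOAD_CONST → push 3. Stack: [3]
STORE_FAST r → r=3. Stack: []
LOAD_FAST_LOAD_FAST a,a → push -7,-7. Stack: [-7, -7]
BINARY_OP + → -7 + -7 = -14. Stack: [-14]
STORE_FAST r → r=-14. Stack: []
LOAD_FAST_LOAD_FAST a,r → push -7,-14. Stack: [-7, -14]
BINARY_OP + → -7 + -14 = -21. Stack: [-21]
LOAD_CONST → push 5. Stack: [-21, 5]
BINARY_OP // → -21 // 5 = -5. Stack: [-5]
STORE_FAST v → v=-5. Stack: []
LOAD_FAST v → push -5. Stack: [-5]
RETURN_VALUE → return -5.

-14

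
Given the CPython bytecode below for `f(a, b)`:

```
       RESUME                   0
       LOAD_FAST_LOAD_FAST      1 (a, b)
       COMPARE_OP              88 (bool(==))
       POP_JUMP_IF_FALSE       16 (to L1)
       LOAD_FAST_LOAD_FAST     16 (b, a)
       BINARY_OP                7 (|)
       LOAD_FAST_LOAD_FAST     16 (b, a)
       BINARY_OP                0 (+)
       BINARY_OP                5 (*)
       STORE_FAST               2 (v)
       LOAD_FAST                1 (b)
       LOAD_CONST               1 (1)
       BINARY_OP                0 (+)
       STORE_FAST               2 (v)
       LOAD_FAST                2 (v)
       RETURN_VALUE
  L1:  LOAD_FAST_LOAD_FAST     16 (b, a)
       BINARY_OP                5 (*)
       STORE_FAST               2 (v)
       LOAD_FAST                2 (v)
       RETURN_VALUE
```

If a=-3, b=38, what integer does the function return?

LOAD_FAST_LOAD_FAST a,b → push -3,38. Stack: [-3, 38]
COMPARE_OP bool(==) → -3 vs 38 = False. Stack: [False]
POP_JUMP_IF_FALSE → pop False; jump. Stack: []
LOAD_FAST_LOAD_FAST b,a → push 38,-3. Stack: [38, -3]
BINARY_OP * → 38 * -3 = -114. Stack: [-114]
STORE_FAST v → v=-114. Stack: []
LOAD_FAST v → push -114. Stack: [-114]
RETURN_VALUE → return -114.

-114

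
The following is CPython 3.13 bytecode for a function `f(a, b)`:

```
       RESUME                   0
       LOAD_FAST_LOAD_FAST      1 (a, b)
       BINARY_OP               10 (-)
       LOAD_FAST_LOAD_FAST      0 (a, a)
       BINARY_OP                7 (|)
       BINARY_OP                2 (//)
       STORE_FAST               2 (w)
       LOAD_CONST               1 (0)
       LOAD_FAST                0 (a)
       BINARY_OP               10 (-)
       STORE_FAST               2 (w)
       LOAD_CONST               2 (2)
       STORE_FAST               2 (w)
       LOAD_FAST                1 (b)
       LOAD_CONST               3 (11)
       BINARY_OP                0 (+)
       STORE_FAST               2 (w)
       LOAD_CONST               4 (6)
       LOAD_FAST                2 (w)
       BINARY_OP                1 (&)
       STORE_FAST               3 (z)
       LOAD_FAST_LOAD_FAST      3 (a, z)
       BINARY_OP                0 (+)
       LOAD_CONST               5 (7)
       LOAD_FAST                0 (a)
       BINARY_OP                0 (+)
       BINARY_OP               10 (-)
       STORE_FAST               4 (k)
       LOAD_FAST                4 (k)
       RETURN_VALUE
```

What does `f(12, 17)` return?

-3

LOAD_FAST_LOAD_FAST a,b → push 12,17. Stack: [12, 17]
BINARY_OP - → 12 - 17 = -5. Stack: [-5]
LOAD_FAST_LOAD_FAST a,a → push 12,12. Stack: [-5, 12, 12]
BINARY_OP | → 12 | 12 = 12. Stack: [-5, 12]
BINARY_OP // → -5 // 12 = -1. Stack: [-1]
STORE_FAST w → w=-1. Stack: []
LOAD_CONST → push 0. Stack: [0]
LOAD_FAST a → push 12. Stack: [0, 12]
BINARY_OP - → 0 - 12 = -12. Stack: [-12]
STORE_FAST w → w=-12. Stack: []
LOAD_CONST → push 2. Stack: [2]
STORE_FAST w → w=2. Stack: []
LOAD_FAST b → push 17. Stack: [17]
LOAD_CONST → push 11. Stack: [17, 11]
BINARY_OP + → 17 + 11 = 28. Stack: [28]
STORE_FAST w → w=28. Stack: []
LOAD_CONST → push 6. Stack: [6]
LOAD_FAST w → push 28. Stack: [6, 28]
BINARY_OP & → 6 & 28 = 4. Stack: [4]
STORE_FAST z → z=4. Stack: []
LOAD_FAST_LOAD_FAST a,z → push 12,4. Stack: [12, 4]
BINARY_OP + → 12 + 4 = 16. Stack: [16]
LOAD_CONST → push 7. Stack: [16, 7]
LOAD_FAST a → push 12. Stack: [16, 7, 12]
BINARY_OP + → 7 + 12 = 19. Stack: [16, 19]
BINARY_OP - → 16 - 19 = -3. Stack: [-3]
STORE_FAST k → k=-3. Stack: []
LOAD_FAST k → push -3. Stack: [-3]
RETURN_VALUE → return -3.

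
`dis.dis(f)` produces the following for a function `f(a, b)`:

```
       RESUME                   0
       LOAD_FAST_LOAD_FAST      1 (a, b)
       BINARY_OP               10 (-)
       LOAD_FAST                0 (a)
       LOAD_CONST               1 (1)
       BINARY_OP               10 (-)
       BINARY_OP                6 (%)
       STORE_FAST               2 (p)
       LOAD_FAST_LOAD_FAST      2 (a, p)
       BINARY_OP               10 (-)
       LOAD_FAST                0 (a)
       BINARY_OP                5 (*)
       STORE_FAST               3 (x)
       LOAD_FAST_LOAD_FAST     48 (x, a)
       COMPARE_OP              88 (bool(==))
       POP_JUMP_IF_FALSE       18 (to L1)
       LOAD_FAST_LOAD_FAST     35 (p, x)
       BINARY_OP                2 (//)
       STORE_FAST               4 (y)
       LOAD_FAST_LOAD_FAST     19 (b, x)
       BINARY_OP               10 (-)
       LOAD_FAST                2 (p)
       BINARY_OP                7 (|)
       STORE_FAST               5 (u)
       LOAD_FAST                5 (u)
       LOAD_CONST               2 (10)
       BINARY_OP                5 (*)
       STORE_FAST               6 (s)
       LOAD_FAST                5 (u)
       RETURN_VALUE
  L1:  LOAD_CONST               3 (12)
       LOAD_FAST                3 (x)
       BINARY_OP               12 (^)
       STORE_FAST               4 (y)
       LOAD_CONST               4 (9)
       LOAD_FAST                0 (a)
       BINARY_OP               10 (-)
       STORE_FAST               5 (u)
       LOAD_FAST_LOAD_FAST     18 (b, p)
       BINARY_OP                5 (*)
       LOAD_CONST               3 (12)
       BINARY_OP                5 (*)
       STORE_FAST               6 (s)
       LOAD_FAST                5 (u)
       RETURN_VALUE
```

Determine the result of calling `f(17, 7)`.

LOAD_FAST_LOAD_FAST a,b → push 17,7. Stack: [17, 7]
BINARY_OP - → 17 - 7 = 10. Stack: [10]
LOAD_FAST a → push 17. Stack: [10, 17]
LOAD_CONST → push 1. Stack: [10, 17, 1]
BINARY_OP - → 17 - 1 = 16. Stack: [10, 16]
BINARY_OP % → 10 % 16 = 10. Stack: [10]
STORE_FAST p → p=10. Stack: []
LOAD_FAST_LOAD_FAST a,p → push 17,10. Stack: [17, 10]
BINARY_OP - → 17 - 10 = 7. Stack: [7]
LOAD_FAST a → push 17. Stack: [7, 17]
BINARY_OP * → 7 * 17 = 119. Stack: [119]
STORE_FAST x → x=119. Stack: []
LOAD_FAST_LOAD_FAST x,a → push 119,17. Stack: [119, 17]
COMPARE_OP bool(==) → 119 vs 17 = False. Stack: [False]
POP_JUMP_IF_FALSE → pop False; jump. Stack: []
LOAD_CONST → push 12. Stack: [12]
LOAD_FAST x → push 119. Stack: [12, 119]
BINARY_OP ^ → 12 ^ 119 = 123. Stack: [123]
STORE_FAST y → y=123. Stack: []
LOAD_CONST → push 9. Stack: [9]
LOAD_FAST a → push 17. Stack: [9, 17]
BINARY_OP - → 9 - 17 = -8. Stack: [-8]
STORE_FAST u → u=-8. Stack: []
LOAD_FAST_LOAD_FAST b,p → push 7,10. Stack: [7, 10]
BINARY_OP * → 7 * 10 = 70. Stack: [70]
LOAD_CONST → push 12. Stack: [70, 12]
BINARY_OP * → 70 * 12 = 840. Stack: [840]
STORE_FAST s → s=840. Stack: []
LOAD_FAST u → push -8. Stack: [-8]
RETURN_VALUE → return -8.

-8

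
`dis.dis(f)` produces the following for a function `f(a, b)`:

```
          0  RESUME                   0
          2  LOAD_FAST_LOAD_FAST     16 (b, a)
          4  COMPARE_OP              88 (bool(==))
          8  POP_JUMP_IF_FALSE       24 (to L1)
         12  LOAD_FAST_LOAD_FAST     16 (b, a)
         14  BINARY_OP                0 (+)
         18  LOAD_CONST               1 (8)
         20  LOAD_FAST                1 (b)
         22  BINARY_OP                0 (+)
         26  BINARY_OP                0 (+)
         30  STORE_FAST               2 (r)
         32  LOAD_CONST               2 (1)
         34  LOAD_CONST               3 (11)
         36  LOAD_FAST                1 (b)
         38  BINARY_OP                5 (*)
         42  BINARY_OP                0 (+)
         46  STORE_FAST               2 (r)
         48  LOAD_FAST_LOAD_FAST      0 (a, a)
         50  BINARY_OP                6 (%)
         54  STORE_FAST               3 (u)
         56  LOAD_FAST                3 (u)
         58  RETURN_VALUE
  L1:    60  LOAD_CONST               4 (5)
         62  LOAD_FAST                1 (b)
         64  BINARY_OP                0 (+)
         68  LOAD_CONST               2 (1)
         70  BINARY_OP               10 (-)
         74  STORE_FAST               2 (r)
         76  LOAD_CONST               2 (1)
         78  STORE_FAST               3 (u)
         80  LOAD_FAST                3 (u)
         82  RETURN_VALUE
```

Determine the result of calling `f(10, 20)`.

LOAD_FAST_LOAD_FAST b,a → push 20,10. Stack: [20, 10]
COMPARE_OP bool(==) → 20 vs 10 = False. Stack: [False]
POP_JUMP_IF_FALSE → pop False; jump. Stack: []
LOAD_CONST → push 5. Stack: [5]
LOAD_FAST b → push 20. Stack: [5, 20]
BINARY_OP + → 5 + 20 = 25. Stack: [25]
LOAD_CONST → push 1. Stack: [25, 1]
BINARY_OP - → 25 - 1 = 24. Stack: [24]
STORE_FAST r → r=24. Stack: []
LOAD_CONST → push 1. Stack: [1]
STORE_FAST u → u=1. Stack: []
LOAD_FAST u → push 1. Stack: [1]
RETURN_VALUE → return 1.

1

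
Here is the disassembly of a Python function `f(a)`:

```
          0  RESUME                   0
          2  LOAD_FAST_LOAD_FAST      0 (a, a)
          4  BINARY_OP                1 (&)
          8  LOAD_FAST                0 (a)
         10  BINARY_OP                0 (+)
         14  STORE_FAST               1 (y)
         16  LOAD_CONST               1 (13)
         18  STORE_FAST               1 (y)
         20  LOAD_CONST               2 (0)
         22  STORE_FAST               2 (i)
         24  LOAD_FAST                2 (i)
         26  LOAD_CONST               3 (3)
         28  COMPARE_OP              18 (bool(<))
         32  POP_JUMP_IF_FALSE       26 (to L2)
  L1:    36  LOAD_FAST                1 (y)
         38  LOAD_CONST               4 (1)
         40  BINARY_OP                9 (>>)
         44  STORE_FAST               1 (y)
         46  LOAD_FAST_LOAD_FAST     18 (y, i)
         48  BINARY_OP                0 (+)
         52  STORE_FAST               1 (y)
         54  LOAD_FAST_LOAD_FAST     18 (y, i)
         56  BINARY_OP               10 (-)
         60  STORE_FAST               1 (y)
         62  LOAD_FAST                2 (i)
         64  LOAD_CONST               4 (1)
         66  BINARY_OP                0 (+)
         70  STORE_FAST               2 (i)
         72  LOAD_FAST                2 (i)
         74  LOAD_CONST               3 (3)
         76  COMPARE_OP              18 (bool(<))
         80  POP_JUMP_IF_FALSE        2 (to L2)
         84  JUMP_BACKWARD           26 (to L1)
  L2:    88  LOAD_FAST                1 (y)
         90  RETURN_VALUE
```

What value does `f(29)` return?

LOAD_FAST_LOAD_FAST a,a → push 29,29
BINARY_OP & → 29 & 29 = 29
LOAD_FAST a → push 29
BINARY_OP + → 29 + 29 = 58
STORE_FAST y → y=58
LOAD_CONST → push 13
STORE_FAST y → y=13
LOAD_CONST → push 0
STORE_FAST i → i=0
LOAD_FAST i → push 0
LOAD_CONST → push 3
COMPARE_OP bool(<) → 0 vs 3 = True
POP_JUMP_IF_FALSE → pop True; no jump
LOAD_FAST y → push 13
LOAD_CONST → push 1
BINARY_OP >> → 13 >> 1 = 6
STORE_FAST y → y=6
LOAD_FAST_LOAD_FAST y,i → push 6,0
BINARY_OP + → 6 + 0 = 6
STORE_FAST y → y=6
LOAD_FAST_LOAD_FAST y,i → push 6,0
BINARY_OP - → 6 - 0 = 6
STORE_FAST y → y=6
LOAD_FAST i → push 0
LOAD_CONST → push 1
BINARY_OP + → 0 + 1 = 1
STORE_FAST i → i=1
LOAD_FAST i → push 1
LOAD_CONST → push 3
COMPARE_OP bool(<) → 1 vs 3 = True
POP_JUMP_IF_FALSE → pop True; no jump
LOAD_FAST y → push 6
LOAD_CONST → push 1
BINARY_OP >> → 6 >> 1 = 3
STORE_FAST y → y=3
LOAD_FAST_LOAD_FAST y,i → push 3,1
BINARY_OP + → 3 + 1 = 4
STORE_FAST y → y=4
LOAD_FAST_LOAD_FAST y,i → push 4,1
BINARY_OP - → 4 - 1 = 3
STORE_FAST y → y=3
LOAD_FAST i → push 1
LOAD_CONST → push 1
BINARY_OP + → 1 + 1 = 2
STORE_FAST i → i=2
LOAD_FAST i → push 2
LOAD_CONST → push 3
COMPARE_OP bool(<) → 2 vs 3 = True
POP_JUMP_IF_FALSE → pop True; no jump
LOAD_FAST y → push 3
LOAD_CONST → push 1
BINARY_OP >> → 3 >> 1 = 1
STORE_FAST y → y=1
LOAD_FAST_LOAD_FAST y,i → push 1,2
BINARY_OP + → 1 + 2 = 3
STORE_FAST y → y=3
LOAD_FAST_LOAD_FAST y,i → push 3,2
BINARY_OP - → 3 - 2 = 1
STORE_FAST y → y=1
LOAD_FAST i → push 2
LOAD_CONST → push 1
BINARY_OP + → 2 + 1 = 3
STORE_FAST i → i=3
LOAD_FAST i → push 3
LOAD_CONST → push 3
COMPARE_OP bool(<) → 3 vs 3 = False
POP_JUMP_IF_FALSE → pop False; jump
LOAD_FAST y → push 1
RETURN_VALUE → return 1.

1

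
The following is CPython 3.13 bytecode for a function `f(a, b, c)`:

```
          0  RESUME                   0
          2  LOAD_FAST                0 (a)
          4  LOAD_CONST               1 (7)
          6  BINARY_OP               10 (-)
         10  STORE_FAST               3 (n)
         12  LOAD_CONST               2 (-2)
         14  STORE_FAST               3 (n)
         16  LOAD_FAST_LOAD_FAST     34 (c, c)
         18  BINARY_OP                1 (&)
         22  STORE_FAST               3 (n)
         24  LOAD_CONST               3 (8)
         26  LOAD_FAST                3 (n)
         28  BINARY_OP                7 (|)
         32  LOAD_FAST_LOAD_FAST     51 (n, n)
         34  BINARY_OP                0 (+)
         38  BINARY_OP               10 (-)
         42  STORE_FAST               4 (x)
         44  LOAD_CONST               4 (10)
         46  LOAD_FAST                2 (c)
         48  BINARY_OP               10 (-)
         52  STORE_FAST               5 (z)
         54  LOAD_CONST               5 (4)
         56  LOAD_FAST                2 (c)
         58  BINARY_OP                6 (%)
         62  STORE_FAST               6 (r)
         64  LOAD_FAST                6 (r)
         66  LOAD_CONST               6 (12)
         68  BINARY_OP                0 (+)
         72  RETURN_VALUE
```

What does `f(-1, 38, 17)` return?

LOAD_FAST a → push -1. Stack: [-1]
LOAD_CONST → push 7. Stack: [-1, 7]
BINARY_OP - → -1 - 7 = -8. Stack: [-8]
STORE_FAST n → n=-8. Stack: []
LOAD_CONST → push -2. Stack: [-2]
STORE_FAST n → n=-2. Stack: []
LOAD_FAST_LOAD_FAST c,c → push 17,17. Stack: [17, 17]
BINARY_OP & → 17 & 17 = 17. Stack: [17]
STORE_FAST n → n=17. Stack: []
LOAD_CONST → push 8. Stack: [8]
LOAD_FAST n → push 17. Stack: [8, 17]
BINARY_OP | → 8 | 17 = 25. Stack: [25]
LOAD_FAST_LOAD_FAST n,n → push 17,17. Stack: [25, 17, 17]
BINARY_OP + → 17 + 17 = 34. Stack: [25, 34]
BINARY_OP - → 25 - 34 = -9. Stack: [-9]
STORE_FAST x → x=-9. Stack: []
LOAD_CONST → push 10. Stack: [10]
LOAD_FAST c → push 17. Stack: [10, 17]
BINARY_OP - → 10 - 17 = -7. Stack: [-7]
STORE_FAST z → z=-7. Stack: []
LOAD_CONST → push 4. Stack: [4]
LOAD_FAST c → push 17. Stack: [4, 17]
BINARY_OP % → 4 % 17 = 4. Stack: [4]
STORE_FAST r → r=4. Stack: []
LOAD_FAST r → push 4. Stack: [4]
LOAD_CONST → push 12. Stack: [4, 12]
BINARY_OP + → 4 + 12 = 16. Stack: [16]
RETURN_VALUE → return 16.

16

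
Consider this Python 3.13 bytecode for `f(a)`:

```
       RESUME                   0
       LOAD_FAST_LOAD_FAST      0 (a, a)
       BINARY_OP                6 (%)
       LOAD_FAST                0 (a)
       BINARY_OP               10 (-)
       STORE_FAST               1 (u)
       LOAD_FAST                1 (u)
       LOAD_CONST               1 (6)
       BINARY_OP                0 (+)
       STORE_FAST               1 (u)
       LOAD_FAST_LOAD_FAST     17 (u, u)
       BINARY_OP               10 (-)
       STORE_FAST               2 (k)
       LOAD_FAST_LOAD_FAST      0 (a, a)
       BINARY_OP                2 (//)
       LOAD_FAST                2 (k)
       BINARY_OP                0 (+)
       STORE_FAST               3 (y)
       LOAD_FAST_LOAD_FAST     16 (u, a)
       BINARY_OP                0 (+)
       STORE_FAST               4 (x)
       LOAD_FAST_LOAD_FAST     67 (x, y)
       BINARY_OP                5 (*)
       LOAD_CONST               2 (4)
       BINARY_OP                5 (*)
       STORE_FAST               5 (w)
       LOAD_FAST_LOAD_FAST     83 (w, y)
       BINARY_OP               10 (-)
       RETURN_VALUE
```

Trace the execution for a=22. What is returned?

LOAD_FAST_LOAD_FAST a,a → push 22,22. Stack: [22, 22]
BINARY_OP % → 22 % 22 = 0. Stack: [0]
LOAD_FAST a → push 22. Stack: [0, 22]
BINARY_OP - → 0 - 22 = -22. Stack: [-22]
STORE_FAST u → u=-22. Stack: []
LOAD_FAST u → push -22. Stack: [-22]
LOAD_CONST → push 6. Stack: [-22, 6]
BINARY_OP + → -22 + 6 = -16. Stack: [-16]
STORE_FAST u → u=-16. Stack: []
LOAD_FAST_LOAD_FAST u,u → push -16,-16. Stack: [-16, -16]
BINARY_OP - → -16 - -16 = 0. Stack: [0]
STORE_FAST k → k=0. Stack: []
LOAD_FAST_LOAD_FAST a,a → push 22,22. Stack: [22, 22]
BINARY_OP // → 22 // 22 = 1. Stack: [1]
LOAD_FAST k → push 0. Stack: [1, 0]
BINARY_OP + → 1 + 0 = 1. Stack: [1]
STORE_FAST y → y=1. Stack: []
LOAD_FAST_LOAD_FAST u,a → push -16,22. Stack: [-16, 22]
BINARY_OP + → -16 + 22 = 6. Stack: [6]
STORE_FAST x → x=6. Stack: []
LOAD_FAST_LOAD_FAST x,y → push 6,1. Stack: [6, 1]
BINARY_OP * → 6 * 1 = 6. Stack: [6]
LOAD_CONST → push 4. Stack: [6, 4]
BINARY_OP * → 6 * 4 = 24. Stack: [24]
STORE_FAST w → w=24. Stack: []
LOAD_FAST_LOAD_FAST w,y → push 24,1. Stack: [24, 1]
BINARY_OP - → 24 - 1 = 23. Stack: [23]
RETURN_VALUE → return 23.

23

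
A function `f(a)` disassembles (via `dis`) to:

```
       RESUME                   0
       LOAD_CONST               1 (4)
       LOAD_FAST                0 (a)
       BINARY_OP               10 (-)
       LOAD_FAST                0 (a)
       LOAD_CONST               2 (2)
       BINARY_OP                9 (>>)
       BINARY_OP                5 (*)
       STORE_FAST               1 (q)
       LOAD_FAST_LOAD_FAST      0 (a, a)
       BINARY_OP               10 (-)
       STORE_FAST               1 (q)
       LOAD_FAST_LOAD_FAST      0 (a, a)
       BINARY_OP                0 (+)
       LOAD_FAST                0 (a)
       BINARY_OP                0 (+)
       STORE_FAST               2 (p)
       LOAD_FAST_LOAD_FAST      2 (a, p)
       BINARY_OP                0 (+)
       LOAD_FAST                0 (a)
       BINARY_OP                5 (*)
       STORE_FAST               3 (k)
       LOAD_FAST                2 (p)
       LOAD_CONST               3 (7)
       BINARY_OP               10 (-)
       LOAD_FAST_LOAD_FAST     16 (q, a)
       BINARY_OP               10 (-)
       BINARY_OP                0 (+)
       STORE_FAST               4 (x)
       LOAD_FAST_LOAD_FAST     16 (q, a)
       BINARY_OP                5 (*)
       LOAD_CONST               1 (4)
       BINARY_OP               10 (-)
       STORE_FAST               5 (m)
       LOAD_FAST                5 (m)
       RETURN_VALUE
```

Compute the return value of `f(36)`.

-4

LOAD_CONST → push 4. Stack: [4]
LOAD_FAST a → push 36. Stack: [4, 36]
BINARY_OP - → 4 - 36 = -32. Stack: [-32]
LOAD_FAST a → push 36. Stack: [-32, 36]
LOAD_CONST → push 2. Stack: [-32, 36, 2]
BINARY_OP >> → 36 >> 2 = 9. Stack: [-32, 9]
BINARY_OP * → -32 * 9 = -288. Stack: [-288]
STORE_FAST q → q=-288. Stack: []
LOAD_FAST_LOAD_FAST a,a → push 36,36. Stack: [36, 36]
BINARY_OP - → 36 - 36 = 0. Stack: [0]
STORE_FAST q → q=0. Stack: []
LOAD_FAST_LOAD_FAST a,a → push 36,36. Stack: [36, 36]
BINARY_OP + → 36 + 36 = 72. Stack: [72]
LOAD_FAST a → push 36. Stack: [72, 36]
BINARY_OP + → 72 + 36 = 108. Stack: [108]
STORE_FAST p → p=108. Stack: []
LOAD_FAST_LOAD_FAST a,p → push 36,108. Stack: [36, 108]
BINARY_OP + → 36 + 108 = 144. Stack: [144]
LOAD_FAST a → push 36. Stack: [144, 36]
BINARY_OP * → 144 * 36 = 5184. Stack: [5184]
STORE_FAST k → k=5184. Stack: []
LOAD_FAST p → push 108. Stack: [108]
LOAD_CONST → push 7. Stack: [108, 7]
BINARY_OP - → 108 - 7 = 101. Stack: [101]
LOAD_FAST_LOAD_FAST q,a → push 0,36. Stack: [101, 0, 36]
BINARY_OP - → 0 - 36 = -36. Stack: [101, -36]
BINARY_OP + → 101 + -36 = 65. Stack: [65]
STORE_FAST x → x=65. Stack: []
LOAD_FAST_LOAD_FAST q,a → push 0,36. Stack: [0, 36]
BINARY_OP * → 0 * 36 = 0. Stack: [0]
LOAD_CONST → push 4. Stack: [0, 4]
BINARY_OP - → 0 - 4 = -4. Stack: [-4]
STORE_FAST m → m=-4. Stack: []
LOAD_FAST m → push -4. Stack: [-4]
RETURN_VALUE → return -4.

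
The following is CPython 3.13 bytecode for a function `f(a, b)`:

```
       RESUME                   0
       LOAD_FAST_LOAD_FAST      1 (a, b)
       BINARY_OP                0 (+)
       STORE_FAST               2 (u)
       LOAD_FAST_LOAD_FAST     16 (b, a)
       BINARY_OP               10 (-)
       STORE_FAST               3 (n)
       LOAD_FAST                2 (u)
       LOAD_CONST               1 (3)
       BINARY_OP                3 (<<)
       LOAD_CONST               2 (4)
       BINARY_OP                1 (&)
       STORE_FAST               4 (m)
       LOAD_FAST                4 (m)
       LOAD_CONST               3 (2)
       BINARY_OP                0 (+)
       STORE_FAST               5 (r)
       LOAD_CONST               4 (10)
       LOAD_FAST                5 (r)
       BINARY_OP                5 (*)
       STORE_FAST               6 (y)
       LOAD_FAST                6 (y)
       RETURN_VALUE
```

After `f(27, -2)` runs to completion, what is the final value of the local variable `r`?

2

LOAD_FAST_LOAD_FAST a,b → push 27,-2. Stack: [27, -2]
BINARY_OP + → 27 + -2 = 25. Stack: [25]
STORE_FAST u → u=25. Stack: []
LOAD_FAST_LOAD_FAST b,a → push -2,27. Stack: [-2, 27]
BINARY_OP - → -2 - 27 = -29. Stack: [-29]
STORE_FAST n → n=-29. Stack: []
LOAD_FAST u → push 25. Stack: [25]
LOAD_CONST → push 3. Stack: [25, 3]
BINARY_OP << → 25 << 3 = 200. Stack: [200]
LOAD_CONST → push 4. Stack: [200, 4]
BINARY_OP & → 200 & 4 = 0. Stack: [0]
STORE_FAST m → m=0. Stack: []
LOAD_FAST m → push 0. Stack: [0]
LOAD_CONST → push 2. Stack: [0, 2]
BINARY_OP + → 0 + 2 = 2. Stack: [2]
STORE_FAST r → r=2. Stack: []
LOAD_CONST → push 10. Stack: [10]
LOAD_FAST r → push 2. Stack: [10, 2]
BINARY_OP * → 10 * 2 = 20. Stack: [20]
STORE_FAST y → y=20. Stack: []
LOAD_FAST y → push 20. Stack: [20]
RETURN_VALUE → return 20.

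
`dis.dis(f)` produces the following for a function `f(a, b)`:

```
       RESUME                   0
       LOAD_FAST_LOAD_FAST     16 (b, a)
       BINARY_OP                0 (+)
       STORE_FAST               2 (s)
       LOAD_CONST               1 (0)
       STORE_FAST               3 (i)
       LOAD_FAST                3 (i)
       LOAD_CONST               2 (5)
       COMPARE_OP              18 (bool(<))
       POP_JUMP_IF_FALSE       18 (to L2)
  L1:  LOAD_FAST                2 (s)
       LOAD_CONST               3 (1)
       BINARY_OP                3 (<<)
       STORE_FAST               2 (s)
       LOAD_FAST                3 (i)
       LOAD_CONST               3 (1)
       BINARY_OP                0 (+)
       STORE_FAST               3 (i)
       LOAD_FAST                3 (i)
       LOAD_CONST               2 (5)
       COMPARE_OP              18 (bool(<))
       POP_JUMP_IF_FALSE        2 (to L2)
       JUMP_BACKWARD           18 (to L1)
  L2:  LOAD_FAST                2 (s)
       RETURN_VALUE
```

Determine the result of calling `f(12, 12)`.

768

LOAD_FAST_LOAD_FAST b,a → push 12,12
BINARY_OP + → 12 + 12 = 24
STORE_FAST s → s=24
LOAD_CONST → push 0
STORE_FAST i → i=0
LOAD_FAST i → push 0
LOAD_CONST → push 5
COMPARE_OP bool(<) → 0 vs 5 = True
POP_JUMP_IF_FALSE → pop True; no jump
LOAD_FAST s → push 24
LOAD_CONST → push 1
BINARY_OP << → 24 << 1 = 48
STORE_FAST s → s=48
LOAD_FAST i → push 0
LOAD_CONST → push 1
BINARY_OP + → 0 + 1 = 1
STORE_FAST i → i=1
LOAD_FAST i → push 1
LOAD_CONST → push 5
COMPARE_OP bool(<) → 1 vs 5 = True
POP_JUMP_IF_FALSE → pop True; no jump
LOAD_FAST s → push 48
LOAD_CONST → push 1
BINARY_OP << → 48 << 1 = 96
STORE_FAST s → s=96
LOAD_FAST i → push 1
LOAD_CONST → push 1
BINARY_OP + → 1 + 1 = 2
STORE_FAST i → i=2
LOAD_FAST i → push 2
LOAD_CONST → push 5
COMPARE_OP bool(<) → 2 vs 5 = True
POP_JUMP_IF_FALSE → pop True; no jump
LOAD_FAST s → push 96
LOAD_CONST → push 1
BINARY_OP << → 96 << 1 = 192
STORE_FAST s → s=192
LOAD_FAST i → push 2
LOAD_CONST → push 1
BINARY_OP + → 2 + 1 = 3
STORE_FAST i → i=3
LOAD_FAST i → push 3
LOAD_CONST → push 5
COMPARE_OP bool(<) → 3 vs 5 = True
POP_JUMP_IF_FALSE → pop True; no jump
LOAD_FAST s → push 192
LOAD_CONST → push 1
BINARY_OP << → 192 << 1 = 384
STORE_FAST s → s=384
LOAD_FAST i → push 3
LOAD_CONST → push 1
BINARY_OP + → 3 + 1 = 4
STORE_FAST i → i=4
LOAD_FAST i → push 4
LOAD_CONST → push 5
COMPARE_OP bool(<) → 4 vs 5 = True
POP_JUMP_IF_FALSE → pop True; no jump
LOAD_FAST s → push 384
LOAD_CONST → push 1
BINARY_OP << → 384 << 1 = 768
STORE_FAST s → s=768
LOAD_FAST i → push 4
LOAD_CONST → push 1
BINARY_OP + → 4 + 1 = 5
STORE_FAST i → i=5
LOAD_FAST i → push 5
LOAD_CONST → push 5
COMPARE_OP bool(<) → 5 vs 5 = False
POP_JUMP_IF_FALSE → pop False; jump
LOAD_FAST s → push 768
RETURN_VALUE → return 768.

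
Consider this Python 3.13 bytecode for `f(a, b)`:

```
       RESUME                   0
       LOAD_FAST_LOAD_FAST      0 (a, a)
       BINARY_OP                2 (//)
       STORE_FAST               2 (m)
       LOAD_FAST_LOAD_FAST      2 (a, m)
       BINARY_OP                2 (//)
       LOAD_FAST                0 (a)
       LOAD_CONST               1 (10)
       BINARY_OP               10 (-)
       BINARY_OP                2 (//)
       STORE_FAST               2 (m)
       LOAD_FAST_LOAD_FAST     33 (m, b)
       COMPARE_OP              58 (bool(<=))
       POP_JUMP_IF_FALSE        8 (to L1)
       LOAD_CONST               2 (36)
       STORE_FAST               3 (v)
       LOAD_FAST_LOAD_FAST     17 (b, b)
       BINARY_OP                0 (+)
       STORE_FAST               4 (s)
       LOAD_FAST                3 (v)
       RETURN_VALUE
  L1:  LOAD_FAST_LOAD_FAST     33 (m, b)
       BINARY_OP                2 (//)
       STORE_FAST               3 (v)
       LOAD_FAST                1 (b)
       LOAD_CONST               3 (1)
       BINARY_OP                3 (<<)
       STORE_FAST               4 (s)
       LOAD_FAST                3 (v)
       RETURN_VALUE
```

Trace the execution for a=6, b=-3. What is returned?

0

LOAD_FAST_LOAD_FAST a,a → push 6,6. Stack: [6, 6]
BINARY_OP // → 6 // 6 = 1. Stack: [1]
STORE_FAST m → m=1. Stack: []
LOAD_FAST_LOAD_FAST a,m → push 6,1. Stack: [6, 1]
BINARY_OP // → 6 // 1 = 6. Stack: [6]
LOAD_FAST a → push 6. Stack: [6, 6]
LOAD_CONST → push 10. Stack: [6, 6, 10]
BINARY_OP - → 6 - 10 = -4. Stack: [6, -4]
BINARY_OP // → 6 // -4 = -2. Stack: [-2]
STORE_FAST m → m=-2. Stack: []
LOAD_FAST_LOAD_FAST m,b → push -2,-3. Stack: [-2, -3]
COMPARE_OP bool(<=) → -2 vs -3 = False. Stack: [False]
POP_JUMP_IF_FALSE → pop False; jump. Stack: []
LOAD_FAST_LOAD_FAST m,b → push -2,-3. Stack: [-2, -3]
BINARY_OP // → -2 // -3 = 0. Stack: [0]
STORE_FAST v → v=0. Stack: []
LOAD_FAST b → push -3. Stack: [-3]
LOAD_CONST → push 1. Stack: [-3, 1]
BINARY_OP << → -3 << 1 = -6. Stack: [-6]
STORE_FAST s → s=-6. Stack: []
LOAD_FAST v → push 0. Stack: [0]
RETURN_VALUE → return 0.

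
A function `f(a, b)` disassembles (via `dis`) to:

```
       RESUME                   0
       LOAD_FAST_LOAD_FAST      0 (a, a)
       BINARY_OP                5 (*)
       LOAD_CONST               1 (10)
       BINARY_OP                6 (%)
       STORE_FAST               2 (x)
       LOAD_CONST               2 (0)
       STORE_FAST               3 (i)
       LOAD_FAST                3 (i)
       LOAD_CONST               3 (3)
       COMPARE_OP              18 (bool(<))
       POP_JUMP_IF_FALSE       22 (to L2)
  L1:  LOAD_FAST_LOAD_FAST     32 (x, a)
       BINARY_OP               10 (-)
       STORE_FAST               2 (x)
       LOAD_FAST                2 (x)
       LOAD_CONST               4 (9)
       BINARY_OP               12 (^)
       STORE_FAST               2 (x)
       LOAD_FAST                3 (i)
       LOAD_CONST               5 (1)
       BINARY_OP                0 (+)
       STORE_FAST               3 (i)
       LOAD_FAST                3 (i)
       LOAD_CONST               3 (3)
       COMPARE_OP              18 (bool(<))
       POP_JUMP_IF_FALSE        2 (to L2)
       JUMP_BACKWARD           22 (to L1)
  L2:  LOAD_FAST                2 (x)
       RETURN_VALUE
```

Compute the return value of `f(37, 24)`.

-107

LOAD_FAST_LOAD_FAST a,a → push 37,37. Stack: [37, 37]
BINARY_OP * → 37 * 37 = 1369. Stack: [1369]
LOAD_CONST → push 10. Stack: [1369, 10]
BINARY_OP % → 1369 % 10 = 9. Stack: [9]
STORE_FAST x → x=9. Stack: []
LOAD_CONST → push 0. Stack: [0]
STORE_FAST i → i=0. Stack: []
LOAD_FAST i → push 0. Stack: [0]
LOAD_CONST → push 3. Stack: [0, 3]
COMPARE_OP bool(<) → 0 vs 3 = True. Stack: [True]
POP_JUMP_IF_FALSE → pop True; no jump. Stack: []
LOAD_FAST_LOAD_FAST x,a → push 9,37. Stack: [9, 37]
BINARY_OP - → 9 - 37 = -28. Stack: [-28]
STORE_FAST x → x=-28. Stack: []
LOAD_FAST x → push -28. Stack: [-28]
LOAD_CONST → push 9. Stack: [-28, 9]
BINARY_OP ^ → -28 ^ 9 = -19. Stack: [-19]
STORE_FAST x → x=-19. Stack: []
LOAD_FAST i → push 0. Stack: [0]
LOAD_CONST → push 1. Stack: [0, 1]
BINARY_OP + → 0 + 1 = 1. Stack: [1]
STORE_FAST i → i=1. Stack: []
LOAD_FAST i → push 1. Stack: [1]
LOAD_CONST → push 3. Stack: [1, 3]
COMPARE_OP bool(<) → 1 vs 3 = True. Stack: [True]
POP_JUMP_IF_FALSE → pop True; no jump. Stack: []
LOAD_FAST_LOAD_FAST x,a → push -19,37. Stack: [-19, 37]
BINARY_OP - → -19 - 37 = -56. Stack: [-56]
STORE_FAST x → x=-56. Stack: []
LOAD_FAST x → push -56. Stack: [-56]
LOAD_CONST → push 9. Stack: [-56, 9]
BINARY_OP ^ → -56 ^ 9 = -63. Stack: [-63]
STORE_FAST x → x=-63. Stack: []
LOAD_FAST i → push 1. Stack: [1]
LOAD_CONST → push 1. Stack: [1, 1]
BINARY_OP + → 1 + 1 = 2. Stack: [2]
STORE_FAST i → i=2. Stack: []
LOAD_FAST i → push 2. Stack: [2]
LOAD_CONST → push 3. Stack: [2, 3]
COMPARE_OP bool(<) → 2 vs 3 = True. Stack: [True]
POP_JUMP_IF_FALSE → pop True; no jump. Stack: []
LOAD_FAST_LOAD_FAST x,a → push -63,37. Stack: [-63, 37]
BINARY_OP - → -63 - 37 = -100. Stack: [-100]
STORE_FAST x → x=-100. Stack: []
LOAD_FAST x → push -100. Stack: [-100]
LOAD_CONST → push 9. Stack: [-100, 9]
BINARY_OP ^ → -100 ^ 9 = -107. Stack: [-107]
STORE_FAST x → x=-107. Stack: []
LOAD_FAST i → push 2. Stack: [2]
LOAD_CONST → push 1. Stack: [2, 1]
BINARY_OP + → 2 + 1 = 3. Stack: [3]
STORE_FAST i → i=3. Stack: []
LOAD_FAST i → push 3. Stack: [3]
LOAD_CONST → push 3. Stack: [3, 3]
COMPARE_OP bool(<) → 3 vs 3 = False. Stack: [False]
POP_JUMP_IF_FALSE → pop False; jump. Stack: []
LOAD_FAST x → push -107. Stack: [-107]
RETURN_VALUE → return -107.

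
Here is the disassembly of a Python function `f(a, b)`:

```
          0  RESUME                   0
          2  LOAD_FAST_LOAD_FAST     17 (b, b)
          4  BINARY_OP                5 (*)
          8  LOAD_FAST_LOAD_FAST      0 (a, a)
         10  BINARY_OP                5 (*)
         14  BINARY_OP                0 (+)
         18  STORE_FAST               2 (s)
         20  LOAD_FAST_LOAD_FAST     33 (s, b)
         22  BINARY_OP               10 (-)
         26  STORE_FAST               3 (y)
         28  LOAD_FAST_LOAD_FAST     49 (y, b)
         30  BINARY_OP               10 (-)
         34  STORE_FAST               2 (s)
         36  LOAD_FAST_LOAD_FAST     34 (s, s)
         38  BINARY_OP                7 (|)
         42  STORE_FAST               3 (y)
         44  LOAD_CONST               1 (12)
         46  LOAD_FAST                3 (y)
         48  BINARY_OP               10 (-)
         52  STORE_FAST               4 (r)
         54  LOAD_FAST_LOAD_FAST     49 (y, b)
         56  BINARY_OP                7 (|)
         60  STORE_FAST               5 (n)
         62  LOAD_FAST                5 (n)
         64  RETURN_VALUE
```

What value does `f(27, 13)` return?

877

LOAD_FAST_LOAD_FAST b,b → push 13,13. Stack: [13, 13]
BINARY_OP * → 13 * 13 = 169. Stack: [169]
LOAD_FAST_LOAD_FAST a,a → push 27,27. Stack: [169, 27, 27]
BINARY_OP * → 27 * 27 = 729. Stack: [169, 729]
BINARY_OP + → 169 + 729 = 898. Stack: [898]
STORE_FAST s → s=898. Stack: []
LOAD_FAST_LOAD_FAST s,b → push 898,13. Stack: [898, 13]
BINARY_OP - → 898 - 13 = 885. Stack: [885]
STORE_FAST y → y=885. Stack: []
LOAD_FAST_LOAD_FAST y,b → push 885,13. Stack: [885, 13]
BINARY_OP - → 885 - 13 = 872. Stack: [872]
STORE_FAST s → s=872. Stack: []
LOAD_FAST_LOAD_FAST s,s → push 872,872. Stack: [872, 872]
BINARY_OP | → 872 | 872 = 872. Stack: [872]
STORE_FAST y → y=872. Stack: []
LOAD_CONST → push 12. Stack: [12]
LOAD_FAST y → push 872. Stack: [12, 872]
BINARY_OP - → 12 - 872 = -860. Stack: [-860]
STORE_FAST r → r=-860. Stack: []
LOAD_FAST_LOAD_FAST y,b → push 872,13. Stack: [872, 13]
BINARY_OP | → 872 | 13 = 877. Stack: [877]
STORE_FAST n → n=877. Stack: []
LOAD_FAST n → push 877. Stack: [877]
RETURN_VALUE → return 877.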